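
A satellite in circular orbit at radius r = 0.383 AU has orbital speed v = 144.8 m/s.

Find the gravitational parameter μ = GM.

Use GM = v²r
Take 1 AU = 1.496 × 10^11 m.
r = 0.383 AU = 5.72968 × 10^10 m
v = 144.8 m/s
v² = 20967 m²/s²
GM = v²r = 20967 × 5.72968 × 10^10 = 1.20134 × 10^15 m³/s²
GM ≈ 1.201 × 10^15 m³/s²

Final answer: GM = 1.201 × 10^15 m³/s²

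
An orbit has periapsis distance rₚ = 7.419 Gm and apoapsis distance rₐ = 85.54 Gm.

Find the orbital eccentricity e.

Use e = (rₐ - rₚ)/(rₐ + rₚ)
rₚ = 7.419 Gm = 7.419 × 10^9 m
rₐ = 85.54 Gm = 8.554 × 10^10 m
rₐ − rₚ = 7.8121 × 10^10 m
rₐ + rₚ = 9.2959 × 10^10 m
e = (rₐ − rₚ)/(rₐ + rₚ) = 0.840381

Final answer: e = 0.8404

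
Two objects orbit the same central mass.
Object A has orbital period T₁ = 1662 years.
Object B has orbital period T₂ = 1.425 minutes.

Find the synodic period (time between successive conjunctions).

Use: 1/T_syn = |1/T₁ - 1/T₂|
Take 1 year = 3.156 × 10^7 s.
T₁ = 1662 years = 5.24527 × 10^10 s
T₂ = 1.425 minutes = 85.5 s
1/T₁ = 1.90648 × 10^-11 s⁻¹
1/T₂ = 0.0116959 s⁻¹
|1/T₁ − 1/T₂| = 0.0116959 s⁻¹
T_syn = 1 / |1/T₁ − 1/T₂| = 85.5 s ≈ 1.425 minutes

Final answer: T_syn = 1.425 minutes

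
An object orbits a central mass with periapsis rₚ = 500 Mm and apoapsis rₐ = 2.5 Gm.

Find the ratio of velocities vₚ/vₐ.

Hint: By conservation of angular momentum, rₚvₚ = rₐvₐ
rₚ = 500 Mm = 5 × 10^8 m
rₐ = 2.5 Gm = 2.5 × 10^9 m
rₚvₚ = rₐvₐ  ⇒  vₚ/vₐ = rₐ/rₚ
vₚ/vₐ = (2.5 × 10^9) / (5 × 10^8) = 5

Final answer: vₚ/vₐ = 5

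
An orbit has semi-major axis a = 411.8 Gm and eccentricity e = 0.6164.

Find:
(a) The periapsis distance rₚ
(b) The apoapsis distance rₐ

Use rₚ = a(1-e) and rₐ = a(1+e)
a = 411.8 Gm = 4.118 × 10^11 m
e = 0.6164:  1 − e = 0.3836,  1 + e = 1.6164
(a) rₚ = a(1 − e) = 4.118 × 10^11 m × 0.3836 = 1.57966 × 10^11 m ≈ 158 Gm
(b) rₐ = a(1 + e) = 4.118 × 10^11 m × 1.6164 = 6.65634 × 10^11 m ≈ 665.6 Gm

Final answer:
(a) rₚ = 158 Gm
(b) rₐ = 665.6 Gm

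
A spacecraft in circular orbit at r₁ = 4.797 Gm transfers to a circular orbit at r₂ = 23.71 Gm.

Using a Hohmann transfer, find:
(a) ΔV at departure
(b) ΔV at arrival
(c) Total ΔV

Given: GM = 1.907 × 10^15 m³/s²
r₁ = 4.797 Gm = 4.797 × 10^9 m
r₂ = 23.71 Gm = 2.371 × 10^10 m
GM = 1.907 × 10^15 m³/s²
Transfer ellipse: a_t = (r₁ + r₂)/2 = 1.42535 × 10^10 m
Circular speed at r₁: v₁ = √(GM/r₁) = 630.508 m/s
Transfer speed at r₁ (periapsis): v₁ₜ = √(GM(2/r₁ − 1/a_t)) = 813.197 m/s
(a) ΔV₁ = v₁ₜ − v₁ = 182.689 m/s ≈ 182.7 m/s
Circular speed at r₂: v₂ = √(GM/r₂) = 283.602 m/s
Transfer speed at r₂ (apoapsis): v₂ₜ = √(GM(2/r₂ − 1/a_t)) = 164.526 m/s
(b) ΔV₂ = v₂ − v₂ₜ = 119.077 m/s ≈ 119.1 m/s
(c) ΔV_total = ΔV₁ + ΔV₂ = 301.765 m/s ≈ 301.8 m/s

Final answer:
(a) ΔV₁ = 182.7 m/s
(b) ΔV₂ = 119.1 m/s
(c) ΔV_total = 301.8 m/s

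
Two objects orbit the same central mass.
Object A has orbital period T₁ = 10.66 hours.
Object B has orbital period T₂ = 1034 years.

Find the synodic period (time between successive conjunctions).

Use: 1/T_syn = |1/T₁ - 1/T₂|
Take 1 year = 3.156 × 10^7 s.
T₁ = 10.66 hours = 38376 s
T₂ = 1034 years = 3.2633 × 10^10 s
1/T₁ = 2.6058 × 10^-5 s⁻¹
1/T₂ = 3.06438 × 10^-11 s⁻¹
|1/T₁ − 1/T₂| = 2.60579 × 10^-5 s⁻¹
T_syn = 1 / |1/T₁ − 1/T₂| = 38376 s ≈ 10.66 hours

Final answer: T_syn = 10.66 hours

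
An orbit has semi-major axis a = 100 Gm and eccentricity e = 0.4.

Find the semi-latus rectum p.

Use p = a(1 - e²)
a = 100 Gm = 1 × 10^11 m
e = 0.4,  e² = 0.16,  1 − e² = 0.84
p = a(1 − e²) = 1 × 10^11 m × 0.84 = 8.4 × 10^10 m ≈ 84 Gm

Final answer: p = 84 Gm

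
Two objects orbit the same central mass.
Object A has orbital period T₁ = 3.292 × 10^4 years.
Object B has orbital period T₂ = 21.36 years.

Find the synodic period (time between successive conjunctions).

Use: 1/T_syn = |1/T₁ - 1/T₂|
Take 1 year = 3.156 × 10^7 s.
T₁ = 3.292 × 10^4 years = 1.03896 × 10^12 s
T₂ = 21.36 years = 6.74122 × 10^8 s
1/T₁ = 9.62505 × 10^-13 s⁻¹
1/T₂ = 1.48341 × 10^-9 s⁻¹
|1/T₁ − 1/T₂| = 1.48245 × 10^-9 s⁻¹
T_syn = 1 / |1/T₁ − 1/T₂| = 6.74559 × 10^8 s ≈ 21.37 years

Final answer: T_syn = 21.37 years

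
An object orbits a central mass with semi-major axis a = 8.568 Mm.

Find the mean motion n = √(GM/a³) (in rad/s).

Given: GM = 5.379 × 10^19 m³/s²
a = 8.568 Mm = 8.568 × 10^6 m
GM = 5.379 × 10^19 m³/s²
a³ = 6.28982 × 10^20 m³
GM/a³ = (5.379 × 10^19) / (6.28982 × 10^20) = 0.0855191 s⁻²
n = √(GM/a³) = 0.292437 rad/s ≈ 0.2924 rad/s

Final answer: n = 0.2924 rad/s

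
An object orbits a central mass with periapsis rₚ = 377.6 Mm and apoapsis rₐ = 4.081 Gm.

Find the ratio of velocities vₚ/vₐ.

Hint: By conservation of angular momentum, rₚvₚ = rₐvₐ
rₚ = 377.6 Mm = 3.776 × 10^8 m
rₐ = 4.081 Gm = 4.081 × 10^9 m
rₚvₚ = rₐvₐ  ⇒  vₚ/vₐ = rₐ/rₚ
vₚ/vₐ = (4.081 × 10^9) / (3.776 × 10^8) = 10.8077

Final answer: vₚ/vₐ = 10.81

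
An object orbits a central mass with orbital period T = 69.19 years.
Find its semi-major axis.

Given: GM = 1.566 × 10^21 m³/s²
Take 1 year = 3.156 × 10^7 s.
T = 69.19 years = 2.18364 × 10^9 s
GM = 1.566 × 10^21 m³/s²
Kepler's third law: a³ = GM T² / (4π²)
T² = 4.76827 × 10^18 s²
a³ = (1.566 × 10^21) × (4.76827 × 10^18) / (4π²) = 1.89144 × 10^38 m³
a = (a³)^(1/3) = 5.74025 × 10^12 m ≈ 5.74 Tm

Final answer: 5.74 Tm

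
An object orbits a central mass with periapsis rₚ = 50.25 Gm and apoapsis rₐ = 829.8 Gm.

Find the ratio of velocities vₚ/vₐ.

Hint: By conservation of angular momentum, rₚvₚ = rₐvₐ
rₚ = 50.25 Gm = 5.025 × 10^10 m
rₐ = 829.8 Gm = 8.298 × 10^11 m
rₚvₚ = rₐvₐ  ⇒  vₚ/vₐ = rₐ/rₚ
vₚ/vₐ = (8.298 × 10^11) / (5.025 × 10^10) = 16.5134

Final answer: vₚ/vₐ = 16.51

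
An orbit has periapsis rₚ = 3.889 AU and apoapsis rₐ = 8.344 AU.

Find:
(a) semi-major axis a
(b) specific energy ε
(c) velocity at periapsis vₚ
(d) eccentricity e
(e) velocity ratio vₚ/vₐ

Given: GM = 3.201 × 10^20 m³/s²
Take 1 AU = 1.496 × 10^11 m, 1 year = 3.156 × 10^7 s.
rₚ = 3.889 AU = 5.81794 × 10^11 m
rₐ = 8.344 AU = 1.24826 × 10^12 m
GM = 3.201 × 10^20 m³/s²
a = (rₚ + rₐ)/2 = 9.15028 × 10^11 m
e = (rₐ − rₚ)/(rₐ + rₚ) = (6.66468 × 10^11) / (1.83006 × 10^12) = 0.364179
(a) a = 9.15028 × 10^11 m ≈ 6.117 AU
(b) 2a = 1.83006 × 10^12 m;  ε = −GM/(2a) = -1.74913 × 10^8 J/kg ≈ -174.9 MJ/kg
(c) vₚ² = GM (2/rₚ − 1/a) = 3.201 × 10^20 × (3.43764 × 10^-12 − 1.09286 × 10^-12) = 7.50564 × 10^8 m²/s²;  vₚ = 27396.4 m/s ≈ 5.78 AU/year
(d) e = 0.364179 ≈ 0.3642
(e) vₚ/vₐ = rₐ/rₚ (angular momentum) = (1.24826 × 10^12) / (5.81794 × 10^11) = 2.14554 ≈ 2.146

Final answer:
(a) semi-major axis a = 6.117 AU
(b) specific energy ε = -174.9 MJ/kg
(c) velocity at periapsis vₚ = 5.78 AU/year
(d) eccentricity e = 0.3642
(e) velocity ratio vₚ/vₐ = 2.146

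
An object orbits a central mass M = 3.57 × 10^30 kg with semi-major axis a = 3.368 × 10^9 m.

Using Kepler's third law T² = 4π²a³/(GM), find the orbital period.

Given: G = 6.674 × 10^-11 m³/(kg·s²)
M = 3.57 × 10^30 kg
GM = G × M = 6.674 × 10^-11 × 3.57 × 10^30 = 2.38262 × 10^20 m³/s²
a = 3.368 × 10^9 m
a³ = 3.82047 × 10^28 m³
T = 2π √(a³/GM) = 2π √((3.82047 × 10^28) / (2.38262 × 10^20)) = 2π × 12662.8 s
T = 79562.9 s ≈ 22.1 hours

Final answer: 22.1 hours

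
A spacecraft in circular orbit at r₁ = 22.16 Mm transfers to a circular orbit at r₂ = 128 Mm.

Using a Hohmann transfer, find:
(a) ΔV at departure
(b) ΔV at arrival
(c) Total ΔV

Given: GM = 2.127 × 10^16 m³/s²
r₁ = 22.16 Mm = 2.216 × 10^7 m
r₂ = 128 Mm = 1.28 × 10^8 m
GM = 2.127 × 10^16 m³/s²
Transfer ellipse: a_t = (r₁ + r₂)/2 = 7.508 × 10^7 m
Circular speed at r₁: v₁ = √(GM/r₁) = 30981.2 m/s
Transfer speed at r₁ (periapsis): v₁ₜ = √(GM(2/r₁ − 1/a_t)) = 40452.2 m/s
(a) ΔV₁ = v₁ₜ − v₁ = 9470.92 m/s ≈ 9.471 km/s
Circular speed at r₂: v₂ = √(GM/r₂) = 12890.8 m/s
Transfer speed at r₂ (apoapsis): v₂ₜ = √(GM(2/r₂ − 1/a_t)) = 7003.28 m/s
(b) ΔV₂ = v₂ − v₂ₜ = 5887.49 m/s ≈ 5.887 km/s
(c) ΔV_total = ΔV₁ + ΔV₂ = 15358.4 m/s ≈ 15.36 km/s

Final answer:
(a) ΔV₁ = 9.471 km/s
(b) ΔV₂ = 5.887 km/s
(c) ΔV_total = 15.36 km/s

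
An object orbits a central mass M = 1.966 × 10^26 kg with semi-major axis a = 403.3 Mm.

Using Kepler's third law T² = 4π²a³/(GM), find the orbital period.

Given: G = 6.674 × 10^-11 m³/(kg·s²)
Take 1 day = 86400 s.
M = 1.966 × 10^26 kg
GM = G × M = 6.674 × 10^-11 × 1.966 × 10^26 = 1.31211 × 10^16 m³/s²
a = 403.3 Mm = 4.033 × 10^8 m
a³ = 6.55971 × 10^25 m³
T = 2π √(a³/GM) = 2π √((6.55971 × 10^25) / (1.31211 × 10^16)) = 2π × 70706.2 s
T = 444260 s ≈ 5.142 days

Final answer: 5.142 days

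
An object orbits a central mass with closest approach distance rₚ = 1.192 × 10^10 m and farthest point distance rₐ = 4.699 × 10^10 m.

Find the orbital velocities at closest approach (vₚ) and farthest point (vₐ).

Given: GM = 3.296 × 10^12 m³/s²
rₚ = 1.192 × 10^10 m
rₐ = 4.699 × 10^10 m
GM = 3.296 × 10^12 m³/s²
a = (rₚ + rₐ)/2 = 2.9455 × 10^10 m
Vis-viva: v² = GM (2/r − 1/a)
vₚ² = 3.296 × 10^12 × (1.67785 × 10^-10 − 3.39501 × 10^-11) = 441.121 m²/s²
vₚ = 21.0029 m/s ≈ 21 m/s
vₐ² = 3.296 × 10^12 × (4.25622 × 10^-11 − 3.39501 × 10^-11) = 28.3857 m²/s²
vₐ = 5.32782 m/s ≈ 5.328 m/s

Final answer: vₚ = 21 m/s, vₐ = 5.328 m/s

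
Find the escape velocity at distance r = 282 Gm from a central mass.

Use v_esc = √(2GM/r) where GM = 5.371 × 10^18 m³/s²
r = 282 Gm = 2.82 × 10^11 m
GM = 5.371 × 10^18 m³/s²
2GM/r = 2 × (5.371 × 10^18) / (2.82 × 10^11) = 3.80922 × 10^7 m²/s²
v_esc = √(2GM/r) = 6171.89 m/s ≈ 6.172 km/s

Final answer: 6.172 km/s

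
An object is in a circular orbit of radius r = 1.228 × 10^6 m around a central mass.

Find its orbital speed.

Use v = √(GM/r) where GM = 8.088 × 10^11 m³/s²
r = 1.228 × 10^6 m
GM = 8.088 × 10^11 m³/s²
GM/r = (8.088 × 10^11) / (1.228 × 10^6) = 658632 m²/s²
v = √(GM/r) = 811.561 m/s ≈ 811.6 m/s

Final answer: 811.6 m/s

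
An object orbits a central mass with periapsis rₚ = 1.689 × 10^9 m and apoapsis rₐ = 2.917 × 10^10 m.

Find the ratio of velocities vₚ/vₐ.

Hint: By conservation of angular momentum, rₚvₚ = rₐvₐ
rₚ = 1.689 × 10^9 m
rₐ = 2.917 × 10^10 m
rₚvₚ = rₐvₐ  ⇒  vₚ/vₐ = rₐ/rₚ
vₚ/vₐ = (2.917 × 10^10) / (1.689 × 10^9) = 17.2706

Final answer: vₚ/vₐ = 17.27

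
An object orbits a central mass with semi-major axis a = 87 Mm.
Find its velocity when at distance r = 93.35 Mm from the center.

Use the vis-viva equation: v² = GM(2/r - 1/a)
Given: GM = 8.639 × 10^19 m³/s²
a = 87 Mm = 8.7 × 10^7 m
r = 93.35 Mm = 9.335 × 10^7 m
GM = 8.639 × 10^19 m³/s²
2/r − 1/a = 2.14247 × 10^-8 − 1.14943 × 10^-8 = 9.93049 × 10^-9 m⁻¹
v² = GM (2/r − 1/a) = 8.57895 × 10^11 m²/s²
v = 926226 m/s ≈ 926.2 km/s

Final answer: 926.2 km/s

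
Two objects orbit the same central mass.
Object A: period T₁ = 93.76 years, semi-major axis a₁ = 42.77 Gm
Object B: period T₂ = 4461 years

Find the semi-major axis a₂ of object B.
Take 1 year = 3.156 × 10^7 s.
T₁ = 93.76 years = 2.95907 × 10^9 s
T₂ = 4461 years = 1.40789 × 10^11 s
a₁ = 42.77 Gm = 4.277 × 10^10 m
Kepler's third law: (T₂/T₁)² = (a₂/a₁)³  ⇒  a₂ = a₁ (T₂/T₁)^(2/3)
T₂/T₁ = 47.5789
(T₂/T₁)^(2/3) = 13.1304
a₂ = 4.277 × 10^10 m × 13.1304 = 5.61585 × 10^11 m ≈ 561.6 Gm

Final answer: a₂ = 561.6 Gm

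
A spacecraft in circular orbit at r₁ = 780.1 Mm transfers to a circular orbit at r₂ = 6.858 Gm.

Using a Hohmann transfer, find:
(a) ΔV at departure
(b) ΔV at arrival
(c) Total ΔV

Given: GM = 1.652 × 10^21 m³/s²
r₁ = 780.1 Mm = 7.801 × 10^8 m
r₂ = 6.858 Gm = 6.858 × 10^9 m
GM = 1.652 × 10^21 m³/s²
Transfer ellipse: a_t = (r₁ + r₂)/2 = 3.81905 × 10^9 m
Circular speed at r₁: v₁ = √(GM/r₁) = 1.45522 × 10^6 m/s
Transfer speed at r₁ (periapsis): v₁ₜ = √(GM(2/r₁ − 1/a_t)) = 1.95007 × 10^6 m/s
(a) ΔV₁ = v₁ₜ − v₁ = 494849 m/s ≈ 494.8 km/s
Circular speed at r₂: v₂ = √(GM/r₂) = 490802 m/s
Transfer speed at r₂ (apoapsis): v₂ₜ = √(GM(2/r₂ − 1/a_t)) = 221822 m/s
(b) ΔV₂ = v₂ − v₂ₜ = 268980 m/s ≈ 269 km/s
(c) ΔV_total = ΔV₁ + ΔV₂ = 763830 m/s ≈ 763.8 km/s

Final answer:
(a) ΔV₁ = 494.8 km/s
(b) ΔV₂ = 269 km/s
(c) ΔV_total = 763.8 km/s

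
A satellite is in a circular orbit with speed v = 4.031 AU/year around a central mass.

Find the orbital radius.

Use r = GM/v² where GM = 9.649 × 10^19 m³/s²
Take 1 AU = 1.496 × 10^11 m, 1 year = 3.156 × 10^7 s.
v = 4.031 AU/year = 19107.7 m/s
GM = 9.649 × 10^19 m³/s²
v² = 3.65102 × 10^8 m²/s²
r = GM/v² = (9.649 × 10^19) / (3.65102 × 10^8) = 2.64282 × 10^11 m ≈ 1.767 AU

Final answer: 1.767 AU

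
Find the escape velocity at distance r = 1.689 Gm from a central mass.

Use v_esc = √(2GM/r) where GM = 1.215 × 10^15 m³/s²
r = 1.689 Gm = 1.689 × 10^9 m
GM = 1.215 × 10^15 m³/s²
2GM/r = 2 × (1.215 × 10^15) / (1.689 × 10^9) = 1.43872 × 10^6 m²/s²
v_esc = √(2GM/r) = 1199.47 m/s ≈ 1.199 km/s

Final answer: 1.199 km/s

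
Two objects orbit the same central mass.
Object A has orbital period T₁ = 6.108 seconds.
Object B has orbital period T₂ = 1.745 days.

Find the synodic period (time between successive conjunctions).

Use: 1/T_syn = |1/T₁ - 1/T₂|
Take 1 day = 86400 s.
T₁ = 6.108 seconds
T₂ = 1.745 days = 150768 s
1/T₁ = 0.16372 s⁻¹
1/T₂ = 6.63271 × 10^-6 s⁻¹
|1/T₁ − 1/T₂| = 0.163713 s⁻¹
T_syn = 1 / |1/T₁ − 1/T₂| = 6.10825 s ≈ 6.108 seconds

Final answer: T_syn = 6.108 seconds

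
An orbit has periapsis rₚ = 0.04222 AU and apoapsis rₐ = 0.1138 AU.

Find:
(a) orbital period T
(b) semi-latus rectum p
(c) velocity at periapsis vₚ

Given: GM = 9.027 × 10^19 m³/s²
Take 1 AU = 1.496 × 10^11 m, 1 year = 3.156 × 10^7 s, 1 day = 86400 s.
rₚ = 0.04222 AU = 6.31611 × 10^9 m
rₐ = 0.1138 AU = 1.70245 × 10^10 m
GM = 9.027 × 10^19 m³/s²
a = (rₚ + rₐ)/2 = 1.16703 × 10^10 m
e = (rₐ − rₚ)/(rₐ + rₚ) = (1.07084 × 10^10) / (2.33406 × 10^10) = 0.458787
(a) a³ = 1.58945 × 10^30 m³;  T = 2π √(a³/GM) = 2π × 132694 s = 833741 s ≈ 9.65 days
(b) 1 − e² = 0.789514;  p = a(1 − e²) = 1.16703 × 10^10 × 0.789514 = 9.21386 × 10^9 m ≈ 0.06159 AU
(c) vₚ² = GM (2/rₚ − 1/a) = 9.027 × 10^19 × (3.1665 × 10^-10 − 8.56876 × 10^-11) = 2.0849 × 10^10 m²/s²;  vₚ = 144392 m/s ≈ 30.46 AU/year

Final answer:
(a) orbital period T = 9.65 days
(b) semi-latus rectum p = 0.06159 AU
(c) velocity at periapsis vₚ = 30.46 AU/year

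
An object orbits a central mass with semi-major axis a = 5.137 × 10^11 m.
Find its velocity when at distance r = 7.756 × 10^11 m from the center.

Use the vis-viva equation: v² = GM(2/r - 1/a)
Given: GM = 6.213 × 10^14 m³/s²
a = 5.137 × 10^11 m
r = 7.756 × 10^11 m
GM = 6.213 × 10^14 m³/s²
2/r − 1/a = 2.57865 × 10^-12 − 1.94666 × 10^-12 = 6.31987 × 10^-13 m⁻¹
v² = GM (2/r − 1/a) = 392.654 m²/s²
v = 19.8155 m/s ≈ 19.82 m/s

Final answer: 19.82 m/s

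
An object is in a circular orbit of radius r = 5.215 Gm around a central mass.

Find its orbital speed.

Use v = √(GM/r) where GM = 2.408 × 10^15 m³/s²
r = 5.215 Gm = 5.215 × 10^9 m
GM = 2.408 × 10^15 m³/s²
GM/r = (2.408 × 10^15) / (5.215 × 10^9) = 461745 m²/s²
v = √(GM/r) = 679.518 m/s ≈ 679.5 m/s

Final answer: 679.5 m/s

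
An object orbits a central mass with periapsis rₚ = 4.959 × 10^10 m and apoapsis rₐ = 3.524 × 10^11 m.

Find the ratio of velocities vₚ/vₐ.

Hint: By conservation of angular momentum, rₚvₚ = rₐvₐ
rₚ = 4.959 × 10^10 m
rₐ = 3.524 × 10^11 m
rₚvₚ = rₐvₐ  ⇒  vₚ/vₐ = rₐ/rₚ
vₚ/vₐ = (3.524 × 10^11) / (4.959 × 10^10) = 7.10627

Final answer: vₚ/vₐ = 7.106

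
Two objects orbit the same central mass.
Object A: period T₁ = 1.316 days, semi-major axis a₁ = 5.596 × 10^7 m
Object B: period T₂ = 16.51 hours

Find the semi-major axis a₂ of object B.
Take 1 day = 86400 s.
T₁ = 1.316 days = 113702 s
T₂ = 16.51 hours = 59436 s
a₁ = 5.596 × 10^7 m
Kepler's third law: (T₂/T₁)² = (a₂/a₁)³  ⇒  a₂ = a₁ (T₂/T₁)^(2/3)
T₂/T₁ = 0.522733
(T₂/T₁)^(2/3) = 0.648913
a₂ = 5.596 × 10^7 m × 0.648913 = 3.63132 × 10^7 m ≈ 3.631 × 10^7 m

Final answer: a₂ = 3.631 × 10^7 m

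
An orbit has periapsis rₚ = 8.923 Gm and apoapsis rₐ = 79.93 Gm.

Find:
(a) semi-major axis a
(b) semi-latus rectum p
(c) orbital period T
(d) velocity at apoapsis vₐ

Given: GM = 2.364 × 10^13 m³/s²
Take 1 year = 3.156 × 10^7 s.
rₚ = 8.923 Gm = 8.923 × 10^9 m
rₐ = 79.93 Gm = 7.993 × 10^10 m
GM = 2.364 × 10^13 m³/s²
a = (rₚ + rₐ)/2 = 4.44265 × 10^10 m
e = (rₐ − rₚ)/(rₐ + rₚ) = (7.1007 × 10^10) / (8.8853 × 10^10) = 0.799151
(a) a = 4.44265 × 10^10 m ≈ 44.43 Gm
(b) 1 − e² = 0.361357;  p = a(1 − e²) = 4.44265 × 10^10 × 0.361357 = 1.60538 × 10^10 m ≈ 16.05 Gm
(c) a³ = 8.76852 × 10^31 m³;  T = 2π √(a³/GM) = 2π × 1.92593 × 10^9 s = 1.21009 × 10^10 s ≈ 383.4 years
(d) vₐ² = GM (2/rₐ − 1/a) = 2.364 × 10^13 × (2.50219 × 10^-11 − 2.25091 × 10^-11) = 59.4027 m²/s²;  vₐ = 7.70732 m/s ≈ 7.707 m/s

Final answer:
(a) semi-major axis a = 44.43 Gm
(b) semi-latus rectum p = 16.05 Gm
(c) orbital period T = 383.4 years
(d) velocity at apoapsis vₐ = 7.707 m/s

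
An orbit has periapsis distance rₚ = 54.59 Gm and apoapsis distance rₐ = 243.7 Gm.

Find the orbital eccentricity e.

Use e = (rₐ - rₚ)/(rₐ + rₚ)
rₚ = 54.59 Gm = 5.459 × 10^10 m
rₐ = 243.7 Gm = 2.437 × 10^11 m
rₐ − rₚ = 1.8911 × 10^11 m
rₐ + rₚ = 2.9829 × 10^11 m
e = (rₐ − rₚ)/(rₐ + rₚ) = 0.63398

Final answer: e = 0.634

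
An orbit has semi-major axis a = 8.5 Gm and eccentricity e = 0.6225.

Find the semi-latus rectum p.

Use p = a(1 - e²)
a = 8.5 Gm = 8.5 × 10^9 m
e = 0.6225,  e² = 0.387506,  1 − e² = 0.612494
p = a(1 − e²) = 8.5 × 10^9 m × 0.612494 = 5.2062 × 10^9 m ≈ 5.206 Gm

Final answer: p = 5.206 Gm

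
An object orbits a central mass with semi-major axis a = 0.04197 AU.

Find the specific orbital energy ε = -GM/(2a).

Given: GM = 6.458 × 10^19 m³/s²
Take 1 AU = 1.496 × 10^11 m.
a = 0.04197 AU = 6.27871 × 10^9 m
GM = 6.458 × 10^19 m³/s²
2a = 1.25574 × 10^10 m
ε = −GM/(2a) = -5.14277 × 10^9 J/kg ≈ -5.143 GJ/kg

Final answer: -5.143 GJ/kg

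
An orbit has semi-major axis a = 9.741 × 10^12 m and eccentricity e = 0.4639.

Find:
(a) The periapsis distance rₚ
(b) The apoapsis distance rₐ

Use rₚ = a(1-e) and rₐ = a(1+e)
a = 9.741 × 10^12 m
e = 0.4639:  1 − e = 0.5361,  1 + e = 1.4639
(a) rₚ = a(1 − e) = 9.741 × 10^12 m × 0.5361 = 5.22215 × 10^12 m ≈ 5.222 × 10^12 m
(b) rₐ = a(1 + e) = 9.741 × 10^12 m × 1.4639 = 1.42598 × 10^13 m ≈ 1.426 × 10^13 m

Final answer:
(a) rₚ = 5.222 × 10^12 m
(b) rₐ = 1.426 × 10^13 m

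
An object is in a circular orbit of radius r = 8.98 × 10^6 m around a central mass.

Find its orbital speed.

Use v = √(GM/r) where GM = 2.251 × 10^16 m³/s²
r = 8.98 × 10^6 m
GM = 2.251 × 10^16 m³/s²
GM/r = (2.251 × 10^16) / (8.98 × 10^6) = 2.50668 × 10^9 m²/s²
v = √(GM/r) = 50066.8 m/s ≈ 50.07 km/s

Final answer: 50.07 km/s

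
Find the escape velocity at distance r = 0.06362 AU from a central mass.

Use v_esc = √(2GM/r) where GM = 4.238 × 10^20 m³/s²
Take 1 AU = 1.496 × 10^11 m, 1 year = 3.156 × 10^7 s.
r = 0.06362 AU = 9.51755 × 10^9 m
GM = 4.238 × 10^20 m³/s²
2GM/r = 2 × (4.238 × 10^20) / (9.51755 × 10^9) = 8.90565 × 10^10 m²/s²
v_esc = √(2GM/r) = 298423 m/s ≈ 62.96 AU/year

Final answer: 62.96 AU/year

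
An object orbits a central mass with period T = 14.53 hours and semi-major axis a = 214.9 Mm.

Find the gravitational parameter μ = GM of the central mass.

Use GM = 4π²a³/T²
T = 14.53 hours = 52308 s
a = 214.9 Mm = 2.149 × 10^8 m
a³ = 9.92451 × 10^24 m³
T² = 2.73613 × 10^9 s²
GM = 4π² × (9.92451 × 10^24) / (2.73613 × 10^9) = 1.43197 × 10^17 m³/s²
GM ≈ 1.432 × 10^17 m³/s²

Final answer: GM = 1.432 × 10^17 m³/s²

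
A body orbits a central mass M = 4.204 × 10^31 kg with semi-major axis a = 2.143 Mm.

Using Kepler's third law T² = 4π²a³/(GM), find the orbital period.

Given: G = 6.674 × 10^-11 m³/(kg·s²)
M = 4.204 × 10^31 kg
GM = G × M = 6.674 × 10^-11 × 4.204 × 10^31 = 2.80575 × 10^21 m³/s²
a = 2.143 Mm = 2.143 × 10^6 m
a³ = 9.84162 × 10^18 m³
T = 2π √(a³/GM) = 2π √((9.84162 × 10^18) / (2.80575 × 10^21)) = 2π × 0.0592255 s
T = 0.372125 s ≈ 0.3721 seconds

Final answer: 0.3721 seconds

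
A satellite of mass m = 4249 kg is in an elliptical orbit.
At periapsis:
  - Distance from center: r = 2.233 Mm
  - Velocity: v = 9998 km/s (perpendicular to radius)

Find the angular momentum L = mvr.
r = 2.233 Mm = 2.233 × 10^6 m
v = 9998 km/s = 9.998 × 10^6 m/s
vr = 9.998 × 10^6 × 2.233 × 10^6 = 2.23255 × 10^13 m²/s
L = m × vr = 4249 × 2.23255 × 10^13 = 9.48612 × 10^16 kg·m²/s ≈ 9.486 × 10^16 kg·m²/s

Final answer: L = 9.486 × 10^16 kg·m²/s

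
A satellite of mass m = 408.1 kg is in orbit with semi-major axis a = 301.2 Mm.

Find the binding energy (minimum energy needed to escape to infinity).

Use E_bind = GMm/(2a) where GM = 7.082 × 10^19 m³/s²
a = 301.2 Mm = 3.012 × 10^8 m
GM = 7.082 × 10^19 m³/s²
m = 408.1 kg
GMm = 7.082 × 10^19 × 408.1 = 2.89016 × 10^22 m³·kg/s²
2a = 6.024 × 10^8 m
E_bind = GMm/(2a) = 4.79775 × 10^13 J ≈ 47.98 TJ

Final answer: 47.98 TJ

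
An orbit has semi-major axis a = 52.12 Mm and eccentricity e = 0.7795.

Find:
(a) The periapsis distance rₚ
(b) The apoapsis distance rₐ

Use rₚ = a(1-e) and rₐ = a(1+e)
a = 52.12 Mm = 5.212 × 10^7 m
e = 0.7795:  1 − e = 0.2205,  1 + e = 1.7795
(a) rₚ = a(1 − e) = 5.212 × 10^7 m × 0.2205 = 1.14925 × 10^7 m ≈ 11.49 Mm
(b) rₐ = a(1 + e) = 5.212 × 10^7 m × 1.7795 = 9.27475 × 10^7 m ≈ 92.75 Mm

Final answer:
(a) rₚ = 11.49 Mm
(b) rₐ = 92.75 Mm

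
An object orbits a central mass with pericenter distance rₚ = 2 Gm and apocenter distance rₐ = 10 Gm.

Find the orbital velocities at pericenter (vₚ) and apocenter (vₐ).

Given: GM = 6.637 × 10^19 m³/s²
rₚ = 2 Gm = 2 × 10^9 m
rₐ = 10 Gm = 1 × 10^10 m
GM = 6.637 × 10^19 m³/s²
a = (rₚ + rₐ)/2 = 6 × 10^9 m
Vis-viva: v² = GM (2/r − 1/a)
vₚ² = 6.637 × 10^19 × (1 × 10^-9 − 1.66667 × 10^-10) = 5.53083 × 10^10 m²/s²
vₚ = 235177 m/s ≈ 235.2 km/s
vₐ² = 6.637 × 10^19 × (2 × 10^-10 − 1.66667 × 10^-10) = 2.21233 × 10^9 m²/s²
vₐ = 47035.4 m/s ≈ 47.04 km/s

Final answer: vₚ = 235.2 km/s, vₐ = 47.04 km/s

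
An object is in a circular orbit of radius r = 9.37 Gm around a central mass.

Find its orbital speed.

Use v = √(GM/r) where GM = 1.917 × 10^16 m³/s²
r = 9.37 Gm = 9.37 × 10^9 m
GM = 1.917 × 10^16 m³/s²
GM/r = (1.917 × 10^16) / (9.37 × 10^9) = 2.04589 × 10^6 m²/s²
v = √(GM/r) = 1430.35 m/s ≈ 1.43 km/s

Final answer: 1.43 km/s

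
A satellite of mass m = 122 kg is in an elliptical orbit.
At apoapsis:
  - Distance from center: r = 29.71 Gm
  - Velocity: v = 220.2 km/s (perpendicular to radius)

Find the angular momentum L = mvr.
r = 29.71 Gm = 2.971 × 10^10 m
v = 220.2 km/s = 220200 m/s
vr = 220200 × 2.971 × 10^10 = 6.54214 × 10^15 m²/s
L = m × vr = 122 × 6.54214 × 10^15 = 7.98141 × 10^17 kg·m²/s ≈ 7.981 × 10^17 kg·m²/s

Final answer: L = 7.981 × 10^17 kg·m²/s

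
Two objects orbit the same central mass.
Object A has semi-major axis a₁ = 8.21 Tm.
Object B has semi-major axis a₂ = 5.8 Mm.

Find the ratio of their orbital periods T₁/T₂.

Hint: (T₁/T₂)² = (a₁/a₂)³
a₁ = 8.21 Tm = 8.21 × 10^12 m
a₂ = 5.8 Mm = 5.8 × 10^6 m
a₁/a₂ = 1.41552 × 10^6
T₁/T₂ = (a₁/a₂)^(3/2) = (1.41552 × 10^6)^1.5 = 1.68412 × 10^9

Final answer: T₁/T₂ = 1.684 × 10^9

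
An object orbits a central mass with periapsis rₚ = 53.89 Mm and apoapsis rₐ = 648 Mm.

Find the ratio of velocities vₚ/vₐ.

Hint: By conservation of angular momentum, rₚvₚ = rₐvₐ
rₚ = 53.89 Mm = 5.389 × 10^7 m
rₐ = 648 Mm = 6.48 × 10^8 m
rₚvₚ = rₐvₐ  ⇒  vₚ/vₐ = rₐ/rₚ
vₚ/vₐ = (6.48 × 10^8) / (5.389 × 10^7) = 12.0245

Final answer: vₚ/vₐ = 12.02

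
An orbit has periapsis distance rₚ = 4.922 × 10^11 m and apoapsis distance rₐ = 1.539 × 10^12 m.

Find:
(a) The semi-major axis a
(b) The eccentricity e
rₚ = 4.922 × 10^11 m
rₐ = 1.539 × 10^12 m
(a) a = (rₚ + rₐ)/2 = 1.0156 × 10^12 m ≈ 1.016 × 10^12 m
(b) e = (rₐ − rₚ)/(rₐ + rₚ) = (1.0468 × 10^12) / (2.0312 × 10^12) = 0.51536

Final answer:
(a) a = 1.016 × 10^12 m
(b) e = 0.5154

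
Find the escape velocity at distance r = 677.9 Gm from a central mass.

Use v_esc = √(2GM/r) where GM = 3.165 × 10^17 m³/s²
r = 677.9 Gm = 6.779 × 10^11 m
GM = 3.165 × 10^17 m³/s²
2GM/r = 2 × (3.165 × 10^17) / (6.779 × 10^11) = 933766 m²/s²
v_esc = √(2GM/r) = 966.316 m/s ≈ 966.3 m/s

Final answer: 966.3 m/s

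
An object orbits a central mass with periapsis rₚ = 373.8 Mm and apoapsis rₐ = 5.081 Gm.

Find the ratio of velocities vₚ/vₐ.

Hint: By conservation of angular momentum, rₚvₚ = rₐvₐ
rₚ = 373.8 Mm = 3.738 × 10^8 m
rₐ = 5.081 Gm = 5.081 × 10^9 m
rₚvₚ = rₐvₐ  ⇒  vₚ/vₐ = rₐ/rₚ
vₚ/vₐ = (5.081 × 10^9) / (3.738 × 10^8) = 13.5928

Final answer: vₚ/vₐ = 13.59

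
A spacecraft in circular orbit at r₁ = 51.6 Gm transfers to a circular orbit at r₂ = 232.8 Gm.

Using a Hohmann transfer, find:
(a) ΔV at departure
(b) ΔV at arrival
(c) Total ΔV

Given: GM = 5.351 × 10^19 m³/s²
r₁ = 51.6 Gm = 5.16 × 10^10 m
r₂ = 232.8 Gm = 2.328 × 10^11 m
GM = 5.351 × 10^19 m³/s²
Transfer ellipse: a_t = (r₁ + r₂)/2 = 1.422 × 10^11 m
Circular speed at r₁: v₁ = √(GM/r₁) = 32202.7 m/s
Transfer speed at r₁ (periapsis): v₁ₜ = √(GM(2/r₁ − 1/a_t)) = 41203.5 m/s
(a) ΔV₁ = v₁ₜ − v₁ = 9000.79 m/s ≈ 9.001 km/s
Circular speed at r₂: v₂ = √(GM/r₂) = 15160.9 m/s
Transfer speed at r₂ (apoapsis): v₂ₜ = √(GM(2/r₂ − 1/a_t)) = 9132.74 m/s
(b) ΔV₂ = v₂ − v₂ₜ = 6028.2 m/s ≈ 6.028 km/s
(c) ΔV_total = ΔV₁ + ΔV₂ = 15029 m/s ≈ 15.03 km/s

Final answer:
(a) ΔV₁ = 9.001 km/s
(b) ΔV₂ = 6.028 km/s
(c) ΔV_total = 15.03 km/s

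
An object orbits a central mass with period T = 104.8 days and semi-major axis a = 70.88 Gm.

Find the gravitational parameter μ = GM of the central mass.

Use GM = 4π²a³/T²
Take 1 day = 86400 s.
T = 104.8 days = 9.05472 × 10^6 s
a = 70.88 Gm = 7.088 × 10^10 m
a³ = 3.56099 × 10^32 m³
T² = 8.1988 × 10^13 s²
GM = 4π² × (3.56099 × 10^32) / (8.1988 × 10^13) = 1.71467 × 10^20 m³/s²
GM ≈ 1.715 × 10^20 m³/s²

Final answer: GM = 1.715 × 10^20 m³/s²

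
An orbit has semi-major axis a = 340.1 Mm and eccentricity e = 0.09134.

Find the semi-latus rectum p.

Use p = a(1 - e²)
a = 340.1 Mm = 3.401 × 10^8 m
e = 0.09134,  e² = 0.008343,  1 − e² = 0.991657
p = a(1 − e²) = 3.401 × 10^8 m × 0.991657 = 3.37263 × 10^8 m ≈ 337.3 Mm

Final answer: p = 337.3 Mm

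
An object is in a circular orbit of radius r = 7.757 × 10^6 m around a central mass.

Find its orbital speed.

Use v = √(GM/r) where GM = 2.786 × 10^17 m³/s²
r = 7.757 × 10^6 m
GM = 2.786 × 10^17 m³/s²
GM/r = (2.786 × 10^17) / (7.757 × 10^6) = 3.59159 × 10^10 m²/s²
v = √(GM/r) = 189515 m/s ≈ 189.5 km/s

Final answer: 189.5 km/s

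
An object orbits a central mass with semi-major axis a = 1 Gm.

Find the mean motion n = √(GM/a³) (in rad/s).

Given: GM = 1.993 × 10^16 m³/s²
a = 1 Gm = 1 × 10^9 m
GM = 1.993 × 10^16 m³/s²
a³ = 1 × 10^27 m³
GM/a³ = (1.993 × 10^16) / (1 × 10^27) = 1.993 × 10^-11 s⁻²
n = √(GM/a³) = 4.4643 × 10^-6 rad/s ≈ 4.464 × 10^-6 rad/s

Final answer: n = 4.464 × 10^-6 rad/s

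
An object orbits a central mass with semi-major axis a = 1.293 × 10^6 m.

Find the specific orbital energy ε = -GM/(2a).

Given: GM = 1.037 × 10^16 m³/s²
a = 1.293 × 10^6 m
GM = 1.037 × 10^16 m³/s²
2a = 2.586 × 10^6 m
ε = −GM/(2a) = -4.01005 × 10^9 J/kg ≈ -4.01 GJ/kg

Final answer: -4.01 GJ/kg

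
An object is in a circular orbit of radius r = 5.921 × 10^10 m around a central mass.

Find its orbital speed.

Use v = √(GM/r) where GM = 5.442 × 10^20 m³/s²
r = 5.921 × 10^10 m
GM = 5.442 × 10^20 m³/s²
GM/r = (5.442 × 10^20) / (5.921 × 10^10) = 9.19102 × 10^9 m²/s²
v = √(GM/r) = 95869.8 m/s ≈ 95.87 km/s

Final answer: 95.87 km/s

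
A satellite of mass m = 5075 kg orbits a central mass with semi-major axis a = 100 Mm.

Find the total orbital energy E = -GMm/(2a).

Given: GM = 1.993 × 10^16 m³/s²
a = 100 Mm = 1 × 10^8 m
GM = 1.993 × 10^16 m³/s²
2a = 2 × 10^8 m
GMm = 1.993 × 10^16 × 5075 = 1.01145 × 10^20 m³·kg/s²
E = −GMm/(2a) = -5.05724 × 10^11 J ≈ -505.7 GJ

Final answer: -505.7 GJ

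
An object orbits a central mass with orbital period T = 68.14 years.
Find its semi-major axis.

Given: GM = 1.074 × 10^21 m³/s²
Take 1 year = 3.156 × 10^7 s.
T = 68.14 years = 2.1505 × 10^9 s
GM = 1.074 × 10^21 m³/s²
Kepler's third law: a³ = GM T² / (4π²)
T² = 4.62464 × 10^18 s²
a³ = (1.074 × 10^21) × (4.62464 × 10^18) / (4π²) = 1.25812 × 10^38 m³
a = (a³)^(1/3) = 5.01081 × 10^12 m ≈ 5.011 Tm

Final answer: 5.011 Tm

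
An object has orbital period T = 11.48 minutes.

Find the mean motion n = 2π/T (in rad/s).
T = 11.48 minutes = 688.8 s
n = 2π / 688.8 s = 0.00912193 rad/s ≈ 0.009122 rad/s

Final answer: n = 0.009122 rad/s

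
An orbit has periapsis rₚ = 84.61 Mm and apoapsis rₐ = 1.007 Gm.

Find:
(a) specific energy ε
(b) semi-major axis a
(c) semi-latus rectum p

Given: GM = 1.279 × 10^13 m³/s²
rₚ = 84.61 Mm = 8.461 × 10^7 m
rₐ = 1.007 Gm = 1.007 × 10^9 m
GM = 1.279 × 10^13 m³/s²
a = (rₚ + rₐ)/2 = 5.45805 × 10^8 m
e = (rₐ − rₚ)/(rₐ + rₚ) = (9.2239 × 10^8) / (1.09161 × 10^9) = 0.844981
(a) 2a = 1.09161 × 10^9 m;  ε = −GM/(2a) = -11716.6 J/kg ≈ -11.72 kJ/kg
(b) a = 5.45805 × 10^8 m ≈ 545.8 Mm
(c) 1 − e² = 0.286007;  p = a(1 − e²) = 5.45805 × 10^8 × 0.286007 = 1.56104 × 10^8 m ≈ 156.1 Mm

Final answer:
(a) specific energy ε = -11.72 kJ/kg
(b) semi-major axis a = 545.8 Mm
(c) semi-latus rectum p = 156.1 Mm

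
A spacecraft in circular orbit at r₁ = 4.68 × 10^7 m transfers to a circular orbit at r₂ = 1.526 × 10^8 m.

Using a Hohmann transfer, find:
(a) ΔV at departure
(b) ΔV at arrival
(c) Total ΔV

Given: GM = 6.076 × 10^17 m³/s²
r₁ = 4.68 × 10^7 m
r₂ = 1.526 × 10^8 m
GM = 6.076 × 10^17 m³/s²
Transfer ellipse: a_t = (r₁ + r₂)/2 = 9.97 × 10^7 m
Circular speed at r₁: v₁ = √(GM/r₁) = 113943 m/s
Transfer speed at r₁ (periapsis): v₁ₜ = √(GM(2/r₁ − 1/a_t)) = 140966 m/s
(a) ΔV₁ = v₁ₜ − v₁ = 27023.9 m/s ≈ 27.02 km/s
Circular speed at r₂: v₂ = √(GM/r₂) = 63100.3 m/s
Transfer speed at r₂ (apoapsis): v₂ₜ = √(GM(2/r₂ − 1/a_t)) = 43232.2 m/s
(b) ΔV₂ = v₂ − v₂ₜ = 19868.2 m/s ≈ 19.87 km/s
(c) ΔV_total = ΔV₁ + ΔV₂ = 46892 m/s ≈ 46.89 km/s

Final answer:
(a) ΔV₁ = 27.02 km/s
(b) ΔV₂ = 19.87 km/s
(c) ΔV_total = 46.89 km/s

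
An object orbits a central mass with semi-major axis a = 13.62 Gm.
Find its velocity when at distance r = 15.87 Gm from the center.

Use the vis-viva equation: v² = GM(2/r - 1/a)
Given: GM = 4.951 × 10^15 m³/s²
a = 13.62 Gm = 1.362 × 10^10 m
r = 15.87 Gm = 1.587 × 10^10 m
GM = 4.951 × 10^15 m³/s²
2/r − 1/a = 1.26024 × 10^-10 − 7.34214 × 10^-11 = 5.26025 × 10^-11 m⁻¹
v² = GM (2/r − 1/a) = 260435 m²/s²
v = 510.328 m/s ≈ 510.3 m/s

Final answer: 510.3 m/s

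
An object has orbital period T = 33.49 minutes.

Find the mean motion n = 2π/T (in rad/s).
T = 33.49 minutes = 2009.4 s
n = 2π / 2009.4 s = 0.0031269 rad/s ≈ 0.003127 rad/s

Final answer: n = 0.003127 rad/s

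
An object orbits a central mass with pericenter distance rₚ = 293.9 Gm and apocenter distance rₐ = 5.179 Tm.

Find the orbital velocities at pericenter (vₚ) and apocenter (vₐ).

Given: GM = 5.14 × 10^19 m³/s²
rₚ = 293.9 Gm = 2.939 × 10^11 m
rₐ = 5.179 Tm = 5.179 × 10^12 m
GM = 5.14 × 10^19 m³/s²
a = (rₚ + rₐ)/2 = 2.73645 × 10^12 m
Vis-viva: v² = GM (2/r − 1/a)
vₚ² = 5.14 × 10^19 × (6.80504 × 10^-12 − 3.65437 × 10^-13) = 3.30995 × 10^8 m²/s²
vₚ = 18193.3 m/s ≈ 18.19 km/s
vₐ² = 5.14 × 10^19 × (3.86175 × 10^-13 − 3.65437 × 10^-13) = 1.06593 × 10^6 m²/s²
vₐ = 1032.44 m/s ≈ 1.032 km/s

Final answer: vₚ = 18.19 km/s, vₐ = 1.032 km/s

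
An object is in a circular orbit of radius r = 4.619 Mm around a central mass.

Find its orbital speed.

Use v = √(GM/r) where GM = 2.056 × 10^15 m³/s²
r = 4.619 Mm = 4.619 × 10^6 m
GM = 2.056 × 10^15 m³/s²
GM/r = (2.056 × 10^15) / (4.619 × 10^6) = 4.45118 × 10^8 m²/s²
v = √(GM/r) = 21097.8 m/s ≈ 21.1 km/s

Final answer: 21.1 km/s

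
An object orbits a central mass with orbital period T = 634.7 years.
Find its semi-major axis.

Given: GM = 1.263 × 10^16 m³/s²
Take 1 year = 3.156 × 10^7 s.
T = 634.7 years = 2.00311 × 10^10 s
GM = 1.263 × 10^16 m³/s²
Kepler's third law: a³ = GM T² / (4π²)
T² = 4.01246 × 10^20 s²
a³ = (1.263 × 10^16) × (4.01246 × 10^20) / (4π²) = 1.28367 × 10^35 m³
a = (a³)^(1/3) = 5.0445 × 10^11 m ≈ 504.5 Gm

Final answer: 504.5 Gm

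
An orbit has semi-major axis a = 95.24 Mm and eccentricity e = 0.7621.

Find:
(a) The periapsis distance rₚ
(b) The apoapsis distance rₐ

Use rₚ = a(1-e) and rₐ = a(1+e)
a = 95.24 Mm = 9.524 × 10^7 m
e = 0.7621:  1 − e = 0.2379,  1 + e = 1.7621
(a) rₚ = a(1 − e) = 9.524 × 10^7 m × 0.2379 = 2.26576 × 10^7 m ≈ 22.66 Mm
(b) rₐ = a(1 + e) = 9.524 × 10^7 m × 1.7621 = 1.67822 × 10^8 m ≈ 167.8 Mm

Final answer:
(a) rₚ = 22.66 Mm
(b) rₐ = 167.8 Mm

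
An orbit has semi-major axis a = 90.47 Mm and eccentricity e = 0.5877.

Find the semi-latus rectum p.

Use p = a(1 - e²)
a = 90.47 Mm = 9.047 × 10^7 m
e = 0.5877,  e² = 0.345391,  1 − e² = 0.654609
p = a(1 − e²) = 9.047 × 10^7 m × 0.654609 = 5.92224 × 10^7 m ≈ 59.22 Mm

Final answer: p = 59.22 Mm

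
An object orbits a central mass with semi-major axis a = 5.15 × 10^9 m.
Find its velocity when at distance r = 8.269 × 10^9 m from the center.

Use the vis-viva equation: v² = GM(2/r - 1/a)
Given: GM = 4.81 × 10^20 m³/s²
a = 5.15 × 10^9 m
r = 8.269 × 10^9 m
GM = 4.81 × 10^20 m³/s²
2/r − 1/a = 2.41867 × 10^-10 − 1.94175 × 10^-10 = 4.76925 × 10^-11 m⁻¹
v² = GM (2/r − 1/a) = 2.29401 × 10^10 m²/s²
v = 151460 m/s ≈ 151.5 km/s

Final answer: 151.5 km/s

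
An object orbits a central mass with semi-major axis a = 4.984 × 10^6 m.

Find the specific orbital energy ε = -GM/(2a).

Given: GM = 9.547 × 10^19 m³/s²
a = 4.984 × 10^6 m
GM = 9.547 × 10^19 m³/s²
2a = 9.968 × 10^6 m
ε = −GM/(2a) = -9.57765 × 10^12 J/kg ≈ -9578 GJ/kg

Final answer: -9578 GJ/kg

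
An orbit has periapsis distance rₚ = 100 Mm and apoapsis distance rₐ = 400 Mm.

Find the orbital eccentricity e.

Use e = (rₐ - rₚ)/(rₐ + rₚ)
rₚ = 100 Mm = 1 × 10^8 m
rₐ = 400 Mm = 4 × 10^8 m
rₐ − rₚ = 3 × 10^8 m
rₐ + rₚ = 5 × 10^8 m
e = (rₐ − rₚ)/(rₐ + rₚ) = 0.6

Final answer: e = 0.6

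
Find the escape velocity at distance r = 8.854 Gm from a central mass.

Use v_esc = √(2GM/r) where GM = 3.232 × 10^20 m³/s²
r = 8.854 Gm = 8.854 × 10^9 m
GM = 3.232 × 10^20 m³/s²
2GM/r = 2 × (3.232 × 10^20) / (8.854 × 10^9) = 7.30066 × 10^10 m²/s²
v_esc = √(2GM/r) = 270197 m/s ≈ 270.2 km/s

Final answer: 270.2 km/s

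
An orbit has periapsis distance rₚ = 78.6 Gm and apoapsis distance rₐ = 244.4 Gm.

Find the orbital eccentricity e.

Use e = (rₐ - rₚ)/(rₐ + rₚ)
rₚ = 78.6 Gm = 7.86 × 10^10 m
rₐ = 244.4 Gm = 2.444 × 10^11 m
rₐ − rₚ = 1.658 × 10^11 m
rₐ + rₚ = 3.23 × 10^11 m
e = (rₐ − rₚ)/(rₐ + rₚ) = 0.513313

Final answer: e = 0.5133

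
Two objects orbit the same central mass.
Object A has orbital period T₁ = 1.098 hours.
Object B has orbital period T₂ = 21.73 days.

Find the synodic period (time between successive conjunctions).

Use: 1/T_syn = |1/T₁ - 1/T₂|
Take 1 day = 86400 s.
T₁ = 1.098 hours = 3952.8 s
T₂ = 21.73 days = 1.87747 × 10^6 s
1/T₁ = 0.000252985 s⁻¹
1/T₂ = 5.32631 × 10^-7 s⁻¹
|1/T₁ − 1/T₂| = 0.000252453 s⁻¹
T_syn = 1 / |1/T₁ − 1/T₂| = 3961.14 s ≈ 1.1 hours

Final answer: T_syn = 1.1 hours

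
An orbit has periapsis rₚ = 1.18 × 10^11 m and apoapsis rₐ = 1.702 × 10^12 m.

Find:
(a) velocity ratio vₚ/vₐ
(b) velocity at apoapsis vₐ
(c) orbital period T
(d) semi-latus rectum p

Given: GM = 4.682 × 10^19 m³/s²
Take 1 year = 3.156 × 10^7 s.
rₚ = 1.18 × 10^11 m
rₐ = 1.702 × 10^12 m
GM = 4.682 × 10^19 m³/s²
a = (rₚ + rₐ)/2 = 9.1 × 10^11 m
e = (rₐ − rₚ)/(rₐ + rₚ) = (1.584 × 10^12) / (1.82 × 10^12) = 0.87033
(a) vₚ/vₐ = rₐ/rₚ (angular momentum) = (1.702 × 10^12) / (1.18 × 10^11) = 14.4237 ≈ 14.42
(b) vₐ² = GM (2/rₐ − 1/a) = 4.682 × 10^19 × (1.17509 × 10^-12 − 1.0989 × 10^-12) = 3.56708 × 10^6 m²/s²;  vₐ = 1888.67 m/s ≈ 1.889 km/s
(c) a³ = 7.53571 × 10^35 m³;  T = 2π √(a³/GM) = 2π × 1.26866 × 10^8 s = 7.97125 × 10^8 s ≈ 25.26 years
(d) 1 − e² = 0.242526;  p = a(1 − e²) = 9.1 × 10^11 × 0.242526 = 2.20699 × 10^11 m ≈ 2.207 × 10^11 m

Final answer:
(a) velocity ratio vₚ/vₐ = 14.42
(b) velocity at apoapsis vₐ = 1.889 km/s
(c) orbital period T = 25.26 years
(d) semi-latus rectum p = 2.207 × 10^11 m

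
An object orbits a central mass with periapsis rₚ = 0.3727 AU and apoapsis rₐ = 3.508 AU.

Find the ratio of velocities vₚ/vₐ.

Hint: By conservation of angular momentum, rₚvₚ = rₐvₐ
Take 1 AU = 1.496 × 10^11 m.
rₚ = 0.3727 AU = 5.57559 × 10^10 m
rₐ = 3.508 AU = 5.24797 × 10^11 m
rₚvₚ = rₐvₐ  ⇒  vₚ/vₐ = rₐ/rₚ
vₚ/vₐ = (5.24797 × 10^11) / (5.57559 × 10^10) = 9.4124

Final answer: vₚ/vₐ = 9.412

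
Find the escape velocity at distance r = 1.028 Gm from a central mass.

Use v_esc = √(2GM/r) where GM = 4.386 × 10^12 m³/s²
r = 1.028 Gm = 1.028 × 10^9 m
GM = 4.386 × 10^12 m³/s²
2GM/r = 2 × (4.386 × 10^12) / (1.028 × 10^9) = 8533.07 m²/s²
v_esc = √(2GM/r) = 92.3746 m/s ≈ 92.37 m/s

Final answer: 92.37 m/s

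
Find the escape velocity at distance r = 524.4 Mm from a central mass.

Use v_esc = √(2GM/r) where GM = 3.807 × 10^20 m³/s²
r = 524.4 Mm = 5.244 × 10^8 m
GM = 3.807 × 10^20 m³/s²
2GM/r = 2 × (3.807 × 10^20) / (5.244 × 10^8) = 1.45195 × 10^12 m²/s²
v_esc = √(2GM/r) = 1.20497 × 10^6 m/s ≈ 1205 km/s

Final answer: 1205 km/s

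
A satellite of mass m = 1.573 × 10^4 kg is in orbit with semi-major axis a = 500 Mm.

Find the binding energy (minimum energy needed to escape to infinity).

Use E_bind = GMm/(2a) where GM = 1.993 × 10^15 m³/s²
a = 500 Mm = 5 × 10^8 m
GM = 1.993 × 10^15 m³/s²
m = 1.573 × 10^4 kg
GMm = 1.993 × 10^15 × 15730 = 3.13499 × 10^19 m³·kg/s²
2a = 1 × 10^9 m
E_bind = GMm/(2a) = 3.13499 × 10^10 J ≈ 31.35 GJ

Final answer: 31.35 GJ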